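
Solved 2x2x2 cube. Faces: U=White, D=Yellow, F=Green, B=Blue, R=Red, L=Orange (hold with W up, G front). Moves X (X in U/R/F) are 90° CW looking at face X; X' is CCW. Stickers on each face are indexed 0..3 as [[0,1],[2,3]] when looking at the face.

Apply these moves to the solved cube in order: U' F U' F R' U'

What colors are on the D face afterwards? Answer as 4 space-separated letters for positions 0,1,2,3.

Answer: W B Y Y

Derivation:
After move 1 (U'): U=WWWW F=OOGG R=GGRR B=RRBB L=BBOO
After move 2 (F): F=GOGO U=WWOB R=WGWR D=RGYY L=BYOY
After move 3 (U'): U=WBWO F=BYGO R=GOWR B=WGBB L=RROY
After move 4 (F): F=GBOY U=WBYR R=WOOR D=WGYY L=RROG
After move 5 (R'): R=ORWO U=WBYW F=GBOR D=WBYY B=YGGB
After move 6 (U'): U=BWWY F=RROR R=GBWO B=ORGB L=YGOG
Query: D face = WBYY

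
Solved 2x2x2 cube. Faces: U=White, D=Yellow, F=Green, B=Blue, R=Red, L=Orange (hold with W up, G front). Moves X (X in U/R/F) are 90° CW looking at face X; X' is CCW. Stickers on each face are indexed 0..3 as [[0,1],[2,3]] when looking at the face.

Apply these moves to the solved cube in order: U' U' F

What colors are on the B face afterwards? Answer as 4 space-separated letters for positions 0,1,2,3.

After move 1 (U'): U=WWWW F=OOGG R=GGRR B=RRBB L=BBOO
After move 2 (U'): U=WWWW F=BBGG R=OORR B=GGBB L=RROO
After move 3 (F): F=GBGB U=WWOR R=WOWR D=ROYY L=RYOY
Query: B face = GGBB

Answer: G G B B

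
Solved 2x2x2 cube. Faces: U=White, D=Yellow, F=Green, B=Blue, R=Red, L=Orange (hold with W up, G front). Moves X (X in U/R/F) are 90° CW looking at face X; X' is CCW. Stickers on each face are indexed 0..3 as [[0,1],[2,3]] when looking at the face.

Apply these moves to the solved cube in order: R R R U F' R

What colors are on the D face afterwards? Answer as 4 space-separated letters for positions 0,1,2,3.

Answer: W Y Y O

Derivation:
After move 1 (R): R=RRRR U=WGWG F=GYGY D=YBYB B=WBWB
After move 2 (R): R=RRRR U=WYWY F=GBGB D=YWYW B=GBGB
After move 3 (R): R=RRRR U=WBWB F=GWGW D=YGYG B=YBYB
After move 4 (U): U=WWBB F=RRGW R=YBRR B=OOYB L=GWOO
After move 5 (F'): F=RWRG U=WWYR R=GBYR D=WOYG L=GBOB
After move 6 (R): R=YGRB U=WWYG F=RORG D=WYYO B=ROWB
Query: D face = WYYO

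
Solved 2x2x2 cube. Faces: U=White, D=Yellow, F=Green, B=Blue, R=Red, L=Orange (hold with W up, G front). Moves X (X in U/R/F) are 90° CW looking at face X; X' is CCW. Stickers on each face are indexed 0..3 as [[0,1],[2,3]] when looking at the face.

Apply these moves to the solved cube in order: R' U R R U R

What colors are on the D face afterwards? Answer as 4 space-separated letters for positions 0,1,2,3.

Answer: Y R Y G

Derivation:
After move 1 (R'): R=RRRR U=WBWB F=GWGW D=YGYG B=YBYB
After move 2 (U): U=WWBB F=RRGW R=YBRR B=OOYB L=GWOO
After move 3 (R): R=RYRB U=WRBW F=RGGG D=YYYO B=BOWB
After move 4 (R): R=RRBY U=WGBG F=RYGO D=YWYB B=WORB
After move 5 (U): U=BWGG F=RRGO R=WOBY B=GWRB L=RYOO
After move 6 (R): R=BWYO U=BRGO F=RWGB D=YRYG B=GWWB
Query: D face = YRYG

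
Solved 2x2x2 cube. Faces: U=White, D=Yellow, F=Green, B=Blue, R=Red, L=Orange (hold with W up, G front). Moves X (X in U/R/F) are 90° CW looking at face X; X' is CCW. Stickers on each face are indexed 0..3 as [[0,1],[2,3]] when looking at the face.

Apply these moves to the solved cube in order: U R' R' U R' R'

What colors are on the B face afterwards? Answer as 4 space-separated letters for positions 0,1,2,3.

Answer: O G R B

Derivation:
After move 1 (U): U=WWWW F=RRGG R=BBRR B=OOBB L=GGOO
After move 2 (R'): R=BRBR U=WBWO F=RWGW D=YRYG B=YOYB
After move 3 (R'): R=RRBB U=WYWY F=RBGO D=YWYW B=GORB
After move 4 (U): U=WWYY F=RRGO R=GOBB B=GGRB L=RBOO
After move 5 (R'): R=OBGB U=WRYG F=RWGY D=YRYO B=WGWB
After move 6 (R'): R=BBOG U=WWYW F=RRGG D=YWYY B=OGRB
Query: B face = OGRB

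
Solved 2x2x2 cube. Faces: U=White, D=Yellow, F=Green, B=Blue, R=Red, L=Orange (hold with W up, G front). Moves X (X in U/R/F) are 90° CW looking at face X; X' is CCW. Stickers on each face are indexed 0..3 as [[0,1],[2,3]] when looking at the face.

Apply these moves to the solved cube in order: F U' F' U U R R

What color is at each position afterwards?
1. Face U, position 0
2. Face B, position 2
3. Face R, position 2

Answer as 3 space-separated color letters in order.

After move 1 (F): F=GGGG U=WWOO R=WRWR D=RRYY L=OYOY
After move 2 (U'): U=WOWO F=OYGG R=GGWR B=WRBB L=BBOY
After move 3 (F'): F=YGOG U=WOGW R=RGRR D=BYYY L=BOOW
After move 4 (U): U=GWWO F=RGOG R=WRRR B=BOBB L=YGOW
After move 5 (U): U=WGOW F=WROG R=BORR B=YGBB L=RGOW
After move 6 (R): R=RBRO U=WROG F=WYOY D=BBYY B=WGGB
After move 7 (R): R=RROB U=WYOY F=WBOY D=BGYW B=GGRB
Query 1: U[0] = W
Query 2: B[2] = R
Query 3: R[2] = O

Answer: W R O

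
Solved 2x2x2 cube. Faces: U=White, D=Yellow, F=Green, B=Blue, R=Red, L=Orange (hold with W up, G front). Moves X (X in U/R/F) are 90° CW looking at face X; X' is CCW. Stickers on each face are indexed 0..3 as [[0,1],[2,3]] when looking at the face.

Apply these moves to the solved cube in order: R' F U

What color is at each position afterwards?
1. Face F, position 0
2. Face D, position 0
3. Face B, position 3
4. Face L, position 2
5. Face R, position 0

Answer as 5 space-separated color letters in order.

Answer: W R B O Y

Derivation:
After move 1 (R'): R=RRRR U=WBWB F=GWGW D=YGYG B=YBYB
After move 2 (F): F=GGWW U=WBOO R=WRBR D=RRYG L=OYOG
After move 3 (U): U=OWOB F=WRWW R=YBBR B=OYYB L=GGOG
Query 1: F[0] = W
Query 2: D[0] = R
Query 3: B[3] = B
Query 4: L[2] = O
Query 5: R[0] = Y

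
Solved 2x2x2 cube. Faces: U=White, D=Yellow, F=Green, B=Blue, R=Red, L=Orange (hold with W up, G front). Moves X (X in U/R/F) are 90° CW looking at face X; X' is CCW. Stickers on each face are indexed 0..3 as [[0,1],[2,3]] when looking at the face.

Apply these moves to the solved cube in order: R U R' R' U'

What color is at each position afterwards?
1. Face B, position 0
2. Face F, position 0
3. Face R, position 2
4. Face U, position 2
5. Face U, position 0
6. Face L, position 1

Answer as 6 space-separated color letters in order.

After move 1 (R): R=RRRR U=WGWG F=GYGY D=YBYB B=WBWB
After move 2 (U): U=WWGG F=RRGY R=WBRR B=OOWB L=GYOO
After move 3 (R'): R=BRWR U=WWGO F=RWGG D=YRYY B=BOBB
After move 4 (R'): R=RRBW U=WBGB F=RWGO D=YWYG B=YORB
After move 5 (U'): U=BBWG F=GYGO R=RWBW B=RRRB L=YOOO
Query 1: B[0] = R
Query 2: F[0] = G
Query 3: R[2] = B
Query 4: U[2] = W
Query 5: U[0] = B
Query 6: L[1] = O

Answer: R G B W B O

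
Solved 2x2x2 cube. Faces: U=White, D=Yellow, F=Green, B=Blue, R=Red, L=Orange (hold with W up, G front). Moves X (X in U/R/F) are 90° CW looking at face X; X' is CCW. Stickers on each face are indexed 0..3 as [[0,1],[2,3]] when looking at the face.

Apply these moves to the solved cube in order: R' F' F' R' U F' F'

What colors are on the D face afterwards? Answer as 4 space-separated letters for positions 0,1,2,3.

After move 1 (R'): R=RRRR U=WBWB F=GWGW D=YGYG B=YBYB
After move 2 (F'): F=WWGG U=WBRR R=GRYR D=OOYG L=OBOW
After move 3 (F'): F=WGWG U=WBGY R=OROR D=BWYG L=OROR
After move 4 (R'): R=RROO U=WYGY F=WBWY D=BGYG B=GBWB
After move 5 (U): U=GWYY F=RRWY R=GBOO B=ORWB L=WBOR
After move 6 (F'): F=RYRW U=GWGO R=GBBO D=BRYG L=WYOY
After move 7 (F'): F=YWRR U=GWGB R=RBBO D=YYYG L=WOOG
Query: D face = YYYG

Answer: Y Y Y G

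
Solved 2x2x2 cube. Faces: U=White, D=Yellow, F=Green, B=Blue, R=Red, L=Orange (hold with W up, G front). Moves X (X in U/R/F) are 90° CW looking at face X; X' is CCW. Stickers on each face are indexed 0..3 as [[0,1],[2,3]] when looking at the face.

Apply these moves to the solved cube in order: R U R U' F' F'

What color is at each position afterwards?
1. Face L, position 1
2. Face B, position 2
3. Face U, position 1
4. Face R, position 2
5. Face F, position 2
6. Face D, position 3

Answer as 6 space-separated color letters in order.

After move 1 (R): R=RRRR U=WGWG F=GYGY D=YBYB B=WBWB
After move 2 (U): U=WWGG F=RRGY R=WBRR B=OOWB L=GYOO
After move 3 (R): R=RWRB U=WRGY F=RBGB D=YWYO B=GOWB
After move 4 (U'): U=RYWG F=GYGB R=RBRB B=RWWB L=GOOO
After move 5 (F'): F=YBGG U=RYRR R=WBYB D=OOYO L=GGOW
After move 6 (F'): F=BGYG U=RYWY R=OBOB D=GWYO L=GROR
Query 1: L[1] = R
Query 2: B[2] = W
Query 3: U[1] = Y
Query 4: R[2] = O
Query 5: F[2] = Y
Query 6: D[3] = O

Answer: R W Y O Y O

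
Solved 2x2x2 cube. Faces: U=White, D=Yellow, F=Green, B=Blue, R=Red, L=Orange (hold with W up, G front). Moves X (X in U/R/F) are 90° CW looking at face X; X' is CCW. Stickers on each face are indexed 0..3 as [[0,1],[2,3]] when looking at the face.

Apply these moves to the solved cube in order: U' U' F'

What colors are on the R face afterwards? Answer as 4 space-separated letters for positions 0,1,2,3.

Answer: Y O Y R

Derivation:
After move 1 (U'): U=WWWW F=OOGG R=GGRR B=RRBB L=BBOO
After move 2 (U'): U=WWWW F=BBGG R=OORR B=GGBB L=RROO
After move 3 (F'): F=BGBG U=WWOR R=YOYR D=ROYY L=RWOW
Query: R face = YOYR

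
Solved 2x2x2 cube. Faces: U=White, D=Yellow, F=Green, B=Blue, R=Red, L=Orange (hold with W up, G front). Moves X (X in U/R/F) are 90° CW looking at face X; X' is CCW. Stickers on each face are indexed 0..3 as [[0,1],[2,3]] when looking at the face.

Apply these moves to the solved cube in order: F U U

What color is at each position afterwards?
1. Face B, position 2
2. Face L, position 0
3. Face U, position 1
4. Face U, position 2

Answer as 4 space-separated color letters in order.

Answer: B W O W

Derivation:
After move 1 (F): F=GGGG U=WWOO R=WRWR D=RRYY L=OYOY
After move 2 (U): U=OWOW F=WRGG R=BBWR B=OYBB L=GGOY
After move 3 (U): U=OOWW F=BBGG R=OYWR B=GGBB L=WROY
Query 1: B[2] = B
Query 2: L[0] = W
Query 3: U[1] = O
Query 4: U[2] = W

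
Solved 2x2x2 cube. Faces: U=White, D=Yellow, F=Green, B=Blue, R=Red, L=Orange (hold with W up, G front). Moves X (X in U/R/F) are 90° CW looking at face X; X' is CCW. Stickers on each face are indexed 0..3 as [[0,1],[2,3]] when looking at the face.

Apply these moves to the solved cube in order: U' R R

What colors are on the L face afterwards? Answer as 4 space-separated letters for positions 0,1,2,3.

Answer: B B O O

Derivation:
After move 1 (U'): U=WWWW F=OOGG R=GGRR B=RRBB L=BBOO
After move 2 (R): R=RGRG U=WOWG F=OYGY D=YBYR B=WRWB
After move 3 (R): R=RRGG U=WYWY F=OBGR D=YWYW B=GROB
Query: L face = BBOO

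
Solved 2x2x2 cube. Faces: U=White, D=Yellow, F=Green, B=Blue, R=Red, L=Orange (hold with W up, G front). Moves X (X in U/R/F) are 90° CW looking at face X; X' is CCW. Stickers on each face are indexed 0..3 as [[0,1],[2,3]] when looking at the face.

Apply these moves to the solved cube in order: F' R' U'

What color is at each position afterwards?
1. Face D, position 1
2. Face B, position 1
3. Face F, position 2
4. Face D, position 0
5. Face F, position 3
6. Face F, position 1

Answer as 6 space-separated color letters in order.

After move 1 (F'): F=GGGG U=WWRR R=YRYR D=OOYY L=OWOW
After move 2 (R'): R=RRYY U=WBRB F=GWGR D=OGYG B=YBOB
After move 3 (U'): U=BBWR F=OWGR R=GWYY B=RROB L=YBOW
Query 1: D[1] = G
Query 2: B[1] = R
Query 3: F[2] = G
Query 4: D[0] = O
Query 5: F[3] = R
Query 6: F[1] = W

Answer: G R G O R W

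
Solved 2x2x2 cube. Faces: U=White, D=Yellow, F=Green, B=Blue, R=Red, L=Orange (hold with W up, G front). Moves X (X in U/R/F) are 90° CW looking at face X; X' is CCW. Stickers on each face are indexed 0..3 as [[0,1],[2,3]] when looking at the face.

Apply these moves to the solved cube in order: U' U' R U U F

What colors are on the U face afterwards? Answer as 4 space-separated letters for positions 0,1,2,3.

After move 1 (U'): U=WWWW F=OOGG R=GGRR B=RRBB L=BBOO
After move 2 (U'): U=WWWW F=BBGG R=OORR B=GGBB L=RROO
After move 3 (R): R=RORO U=WBWG F=BYGY D=YBYG B=WGWB
After move 4 (U): U=WWGB F=ROGY R=WGRO B=RRWB L=BYOO
After move 5 (U): U=GWBW F=WGGY R=RRRO B=BYWB L=ROOO
After move 6 (F): F=GWYG U=GWOO R=BRWO D=RRYG L=RYOB
Query: U face = GWOO

Answer: G W O O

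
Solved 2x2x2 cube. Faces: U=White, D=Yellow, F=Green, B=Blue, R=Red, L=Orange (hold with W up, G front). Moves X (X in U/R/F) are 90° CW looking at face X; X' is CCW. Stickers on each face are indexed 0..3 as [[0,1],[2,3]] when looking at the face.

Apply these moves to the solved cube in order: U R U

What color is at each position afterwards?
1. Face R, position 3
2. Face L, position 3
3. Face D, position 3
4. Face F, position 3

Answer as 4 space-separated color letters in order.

After move 1 (U): U=WWWW F=RRGG R=BBRR B=OOBB L=GGOO
After move 2 (R): R=RBRB U=WRWG F=RYGY D=YBYO B=WOWB
After move 3 (U): U=WWGR F=RBGY R=WORB B=GGWB L=RYOO
Query 1: R[3] = B
Query 2: L[3] = O
Query 3: D[3] = O
Query 4: F[3] = Y

Answer: B O O Y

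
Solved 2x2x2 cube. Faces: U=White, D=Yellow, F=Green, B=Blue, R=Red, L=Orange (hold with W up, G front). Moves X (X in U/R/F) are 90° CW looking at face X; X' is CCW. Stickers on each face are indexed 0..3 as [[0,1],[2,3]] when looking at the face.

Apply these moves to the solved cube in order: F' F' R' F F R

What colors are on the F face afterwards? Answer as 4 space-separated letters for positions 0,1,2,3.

After move 1 (F'): F=GGGG U=WWRR R=YRYR D=OOYY L=OWOW
After move 2 (F'): F=GGGG U=WWYY R=OROR D=WWYY L=OROR
After move 3 (R'): R=RROO U=WBYB F=GWGY D=WGYG B=YBWB
After move 4 (F): F=GGYW U=WBRR R=YRBO D=ORYG L=OWOG
After move 5 (F): F=YGWG U=WBGW R=RRRO D=BYYG L=OOOR
After move 6 (R): R=RROR U=WGGG F=YYWG D=BWYY B=WBBB
Query: F face = YYWG

Answer: Y Y W G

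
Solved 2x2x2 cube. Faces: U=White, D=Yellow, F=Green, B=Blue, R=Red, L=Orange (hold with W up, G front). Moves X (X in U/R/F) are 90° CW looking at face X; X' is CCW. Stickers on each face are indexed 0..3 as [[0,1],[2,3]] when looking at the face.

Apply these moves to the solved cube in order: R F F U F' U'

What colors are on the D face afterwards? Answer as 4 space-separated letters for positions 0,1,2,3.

Answer: G R Y B

Derivation:
After move 1 (R): R=RRRR U=WGWG F=GYGY D=YBYB B=WBWB
After move 2 (F): F=GGYY U=WGOO R=WRGR D=RRYB L=OYOB
After move 3 (F): F=YGYG U=WGBY R=OROR D=GWYB L=OROR
After move 4 (U): U=BWYG F=ORYG R=WBOR B=ORWB L=YGOR
After move 5 (F'): F=RGOY U=BWWO R=WBGR D=GRYB L=YGOY
After move 6 (U'): U=WOBW F=YGOY R=RGGR B=WBWB L=OROY
Query: D face = GRYB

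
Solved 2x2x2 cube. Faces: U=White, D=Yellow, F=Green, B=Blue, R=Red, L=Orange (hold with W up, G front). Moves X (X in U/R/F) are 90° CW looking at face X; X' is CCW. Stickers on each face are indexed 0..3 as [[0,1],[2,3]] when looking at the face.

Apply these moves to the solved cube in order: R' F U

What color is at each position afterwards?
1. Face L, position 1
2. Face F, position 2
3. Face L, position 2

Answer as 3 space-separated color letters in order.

Answer: G W O

Derivation:
After move 1 (R'): R=RRRR U=WBWB F=GWGW D=YGYG B=YBYB
After move 2 (F): F=GGWW U=WBOO R=WRBR D=RRYG L=OYOG
After move 3 (U): U=OWOB F=WRWW R=YBBR B=OYYB L=GGOG
Query 1: L[1] = G
Query 2: F[2] = W
Query 3: L[2] = O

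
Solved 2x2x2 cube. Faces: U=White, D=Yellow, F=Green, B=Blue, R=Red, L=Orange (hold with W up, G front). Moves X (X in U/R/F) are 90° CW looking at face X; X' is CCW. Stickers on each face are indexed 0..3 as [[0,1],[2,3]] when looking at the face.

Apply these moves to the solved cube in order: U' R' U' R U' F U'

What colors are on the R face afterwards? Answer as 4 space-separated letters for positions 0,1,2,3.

Answer: G Y W W

Derivation:
After move 1 (U'): U=WWWW F=OOGG R=GGRR B=RRBB L=BBOO
After move 2 (R'): R=GRGR U=WBWR F=OWGW D=YOYG B=YRYB
After move 3 (U'): U=BRWW F=BBGW R=OWGR B=GRYB L=YROO
After move 4 (R): R=GORW U=BBWW F=BOGG D=YYYG B=WRRB
After move 5 (U'): U=BWBW F=YRGG R=BORW B=GORB L=WROO
After move 6 (F): F=GYGR U=BWOR R=BOWW D=RBYG L=WYOY
After move 7 (U'): U=WRBO F=WYGR R=GYWW B=BORB L=GOOY
Query: R face = GYWW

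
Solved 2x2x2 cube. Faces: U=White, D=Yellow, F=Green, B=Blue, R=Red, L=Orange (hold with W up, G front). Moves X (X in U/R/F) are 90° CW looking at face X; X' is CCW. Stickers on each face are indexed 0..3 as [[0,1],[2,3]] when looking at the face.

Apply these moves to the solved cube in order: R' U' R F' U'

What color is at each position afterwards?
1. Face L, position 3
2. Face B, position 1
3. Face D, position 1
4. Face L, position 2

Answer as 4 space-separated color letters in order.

After move 1 (R'): R=RRRR U=WBWB F=GWGW D=YGYG B=YBYB
After move 2 (U'): U=BBWW F=OOGW R=GWRR B=RRYB L=YBOO
After move 3 (R): R=RGRW U=BOWW F=OGGG D=YYYR B=WRBB
After move 4 (F'): F=GGOG U=BORR R=YGYW D=BOYR L=YWOW
After move 5 (U'): U=ORBR F=YWOG R=GGYW B=YGBB L=WROW
Query 1: L[3] = W
Query 2: B[1] = G
Query 3: D[1] = O
Query 4: L[2] = O

Answer: W G O O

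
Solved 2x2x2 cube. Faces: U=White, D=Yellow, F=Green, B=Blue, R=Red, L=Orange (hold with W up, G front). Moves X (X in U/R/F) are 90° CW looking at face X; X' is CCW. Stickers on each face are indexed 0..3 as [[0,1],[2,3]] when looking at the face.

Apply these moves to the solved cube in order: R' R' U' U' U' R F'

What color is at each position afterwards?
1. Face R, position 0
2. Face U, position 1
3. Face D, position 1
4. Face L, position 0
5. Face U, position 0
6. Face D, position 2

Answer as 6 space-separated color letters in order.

After move 1 (R'): R=RRRR U=WBWB F=GWGW D=YGYG B=YBYB
After move 2 (R'): R=RRRR U=WYWY F=GBGB D=YWYW B=GBGB
After move 3 (U'): U=YYWW F=OOGB R=GBRR B=RRGB L=GBOO
After move 4 (U'): U=YWYW F=GBGB R=OORR B=GBGB L=RROO
After move 5 (U'): U=WWYY F=RRGB R=GBRR B=OOGB L=GBOO
After move 6 (R): R=RGRB U=WRYB F=RWGW D=YGYO B=YOWB
After move 7 (F'): F=WWRG U=WRRR R=GGYB D=BOYO L=GBOY
Query 1: R[0] = G
Query 2: U[1] = R
Query 3: D[1] = O
Query 4: L[0] = G
Query 5: U[0] = W
Query 6: D[2] = Y

Answer: G R O G W Y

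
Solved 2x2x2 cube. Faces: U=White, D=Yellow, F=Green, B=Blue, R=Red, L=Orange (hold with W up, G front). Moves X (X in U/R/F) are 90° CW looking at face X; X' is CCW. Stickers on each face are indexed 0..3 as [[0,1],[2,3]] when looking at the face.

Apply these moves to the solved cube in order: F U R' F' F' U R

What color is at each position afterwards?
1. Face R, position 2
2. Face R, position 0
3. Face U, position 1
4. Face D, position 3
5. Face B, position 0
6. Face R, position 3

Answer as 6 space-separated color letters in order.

After move 1 (F): F=GGGG U=WWOO R=WRWR D=RRYY L=OYOY
After move 2 (U): U=OWOW F=WRGG R=BBWR B=OYBB L=GGOY
After move 3 (R'): R=BRBW U=OBOO F=WWGW D=RRYG B=YYRB
After move 4 (F'): F=WWWG U=OBBB R=RRRW D=GYYG L=GOOO
After move 5 (F'): F=WGWW U=OBRR R=YRGW D=OOYG L=GBOB
After move 6 (U): U=RORB F=YRWW R=YYGW B=GBRB L=WGOB
After move 7 (R): R=GYWY U=RRRW F=YOWG D=ORYG B=BBOB
Query 1: R[2] = W
Query 2: R[0] = G
Query 3: U[1] = R
Query 4: D[3] = G
Query 5: B[0] = B
Query 6: R[3] = Y

Answer: W G R G B Y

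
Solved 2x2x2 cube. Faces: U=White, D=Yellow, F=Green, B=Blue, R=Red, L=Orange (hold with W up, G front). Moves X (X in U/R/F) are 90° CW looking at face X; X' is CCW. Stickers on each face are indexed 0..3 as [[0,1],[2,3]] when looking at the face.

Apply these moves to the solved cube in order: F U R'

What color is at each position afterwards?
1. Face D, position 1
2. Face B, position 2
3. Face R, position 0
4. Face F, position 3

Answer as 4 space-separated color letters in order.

After move 1 (F): F=GGGG U=WWOO R=WRWR D=RRYY L=OYOY
After move 2 (U): U=OWOW F=WRGG R=BBWR B=OYBB L=GGOY
After move 3 (R'): R=BRBW U=OBOO F=WWGW D=RRYG B=YYRB
Query 1: D[1] = R
Query 2: B[2] = R
Query 3: R[0] = B
Query 4: F[3] = W

Answer: R R B W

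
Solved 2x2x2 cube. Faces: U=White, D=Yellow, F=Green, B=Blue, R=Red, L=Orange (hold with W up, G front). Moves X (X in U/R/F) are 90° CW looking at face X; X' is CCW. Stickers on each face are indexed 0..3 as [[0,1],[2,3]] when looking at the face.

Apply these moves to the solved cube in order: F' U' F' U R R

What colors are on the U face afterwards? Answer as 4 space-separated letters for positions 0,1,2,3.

After move 1 (F'): F=GGGG U=WWRR R=YRYR D=OOYY L=OWOW
After move 2 (U'): U=WRWR F=OWGG R=GGYR B=YRBB L=BBOW
After move 3 (F'): F=WGOG U=WRGY R=OGOR D=BWYY L=BROW
After move 4 (U): U=GWYR F=OGOG R=YROR B=BRBB L=WGOW
After move 5 (R): R=OYRR U=GGYG F=OWOY D=BBYB B=RRWB
After move 6 (R): R=RORY U=GWYY F=OBOB D=BWYR B=GRGB
Query: U face = GWYY

Answer: G W Y Y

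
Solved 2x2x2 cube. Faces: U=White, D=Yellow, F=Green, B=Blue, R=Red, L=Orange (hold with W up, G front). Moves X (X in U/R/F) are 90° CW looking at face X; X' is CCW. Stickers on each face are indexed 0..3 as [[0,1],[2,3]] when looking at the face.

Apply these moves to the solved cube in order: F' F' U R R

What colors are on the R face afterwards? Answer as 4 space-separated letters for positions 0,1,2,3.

Answer: R O B B

Derivation:
After move 1 (F'): F=GGGG U=WWRR R=YRYR D=OOYY L=OWOW
After move 2 (F'): F=GGGG U=WWYY R=OROR D=WWYY L=OROR
After move 3 (U): U=YWYW F=ORGG R=BBOR B=ORBB L=GGOR
After move 4 (R): R=OBRB U=YRYG F=OWGY D=WBYO B=WRWB
After move 5 (R): R=ROBB U=YWYY F=OBGO D=WWYW B=GRRB
Query: R face = ROBB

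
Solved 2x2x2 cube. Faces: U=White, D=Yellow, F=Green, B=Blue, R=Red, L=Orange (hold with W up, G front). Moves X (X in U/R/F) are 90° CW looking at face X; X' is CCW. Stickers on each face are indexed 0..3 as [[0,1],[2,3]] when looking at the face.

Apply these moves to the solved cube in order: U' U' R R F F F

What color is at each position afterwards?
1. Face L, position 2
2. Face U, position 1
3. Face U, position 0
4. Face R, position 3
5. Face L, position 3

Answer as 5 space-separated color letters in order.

After move 1 (U'): U=WWWW F=OOGG R=GGRR B=RRBB L=BBOO
After move 2 (U'): U=WWWW F=BBGG R=OORR B=GGBB L=RROO
After move 3 (R): R=RORO U=WBWG F=BYGY D=YBYG B=WGWB
After move 4 (R): R=RROO U=WYWY F=BBGG D=YWYW B=GGBB
After move 5 (F): F=GBGB U=WYOR R=WRYO D=ORYW L=RYOW
After move 6 (F): F=GGBB U=WYWY R=ORRO D=YWYW L=ROOR
After move 7 (F): F=BGBG U=WYRO R=WRYO D=ROYW L=RYOW
Query 1: L[2] = O
Query 2: U[1] = Y
Query 3: U[0] = W
Query 4: R[3] = O
Query 5: L[3] = W

Answer: O Y W O W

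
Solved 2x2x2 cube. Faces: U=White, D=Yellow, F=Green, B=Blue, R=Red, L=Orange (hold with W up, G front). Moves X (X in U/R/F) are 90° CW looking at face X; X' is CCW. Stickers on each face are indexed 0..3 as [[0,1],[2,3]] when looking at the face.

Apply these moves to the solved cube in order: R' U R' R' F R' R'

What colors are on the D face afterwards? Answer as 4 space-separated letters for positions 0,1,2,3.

Answer: B G Y W

Derivation:
After move 1 (R'): R=RRRR U=WBWB F=GWGW D=YGYG B=YBYB
After move 2 (U): U=WWBB F=RRGW R=YBRR B=OOYB L=GWOO
After move 3 (R'): R=BRYR U=WYBO F=RWGB D=YRYW B=GOGB
After move 4 (R'): R=RRBY U=WGBG F=RYGO D=YWYB B=WORB
After move 5 (F): F=GROY U=WGOW R=BRGY D=BRYB L=GYOW
After move 6 (R'): R=RYBG U=WROW F=GGOW D=BRYY B=BORB
After move 7 (R'): R=YGRB U=WROB F=GROW D=BGYW B=YORB
Query: D face = BGYW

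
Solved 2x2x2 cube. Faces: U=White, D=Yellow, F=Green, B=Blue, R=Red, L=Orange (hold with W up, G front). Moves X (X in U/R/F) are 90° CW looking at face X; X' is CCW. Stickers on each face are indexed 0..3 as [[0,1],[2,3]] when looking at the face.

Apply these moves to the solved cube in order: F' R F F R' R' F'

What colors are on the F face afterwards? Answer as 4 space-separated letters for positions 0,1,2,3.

After move 1 (F'): F=GGGG U=WWRR R=YRYR D=OOYY L=OWOW
After move 2 (R): R=YYRR U=WGRG F=GOGY D=OBYB B=RBWB
After move 3 (F): F=GGYO U=WGWW R=RYGR D=RYYB L=OOOB
After move 4 (F): F=YGOG U=WGBO R=WYWR D=GRYB L=OROY
After move 5 (R'): R=YRWW U=WWBR F=YGOO D=GGYG B=BBRB
After move 6 (R'): R=RWYW U=WRBB F=YWOR D=GGYO B=GBGB
After move 7 (F'): F=WRYO U=WRRY R=GWGW D=RYYO L=OBOB
Query: F face = WRYO

Answer: W R Y O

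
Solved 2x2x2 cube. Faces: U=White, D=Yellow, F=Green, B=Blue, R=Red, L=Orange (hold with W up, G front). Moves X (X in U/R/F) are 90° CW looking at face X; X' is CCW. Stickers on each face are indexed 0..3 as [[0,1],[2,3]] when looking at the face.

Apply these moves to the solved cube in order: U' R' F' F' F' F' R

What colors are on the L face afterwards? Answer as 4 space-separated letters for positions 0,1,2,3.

After move 1 (U'): U=WWWW F=OOGG R=GGRR B=RRBB L=BBOO
After move 2 (R'): R=GRGR U=WBWR F=OWGW D=YOYG B=YRYB
After move 3 (F'): F=WWOG U=WBGG R=ORYR D=BOYG L=BROW
After move 4 (F'): F=WGWO U=WBOY R=ORBR D=RWYG L=BGOG
After move 5 (F'): F=GOWW U=WBOB R=WRRR D=GGYG L=BYOO
After move 6 (F'): F=OWGW U=WBWR R=GRGR D=YOYG L=BBOO
After move 7 (R): R=GGRR U=WWWW F=OOGG D=YYYY B=RRBB
Query: L face = BBOO

Answer: B B O O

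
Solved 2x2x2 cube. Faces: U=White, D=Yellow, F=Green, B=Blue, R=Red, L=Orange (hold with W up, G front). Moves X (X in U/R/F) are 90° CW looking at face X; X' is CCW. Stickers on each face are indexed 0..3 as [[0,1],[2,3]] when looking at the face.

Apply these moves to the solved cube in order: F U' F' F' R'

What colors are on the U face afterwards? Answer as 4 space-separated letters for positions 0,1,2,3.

Answer: W B R W

Derivation:
After move 1 (F): F=GGGG U=WWOO R=WRWR D=RRYY L=OYOY
After move 2 (U'): U=WOWO F=OYGG R=GGWR B=WRBB L=BBOY
After move 3 (F'): F=YGOG U=WOGW R=RGRR D=BYYY L=BOOW
After move 4 (F'): F=GGYO U=WORR R=YGBR D=OWYY L=BWOG
After move 5 (R'): R=GRYB U=WBRW F=GOYR D=OGYO B=YRWB
Query: U face = WBRW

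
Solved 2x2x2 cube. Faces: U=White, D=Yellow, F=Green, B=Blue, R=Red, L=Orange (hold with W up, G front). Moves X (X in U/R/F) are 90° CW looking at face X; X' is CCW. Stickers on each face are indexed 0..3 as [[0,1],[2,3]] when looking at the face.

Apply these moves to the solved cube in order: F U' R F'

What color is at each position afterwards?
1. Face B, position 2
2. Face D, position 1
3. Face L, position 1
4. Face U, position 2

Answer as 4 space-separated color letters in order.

After move 1 (F): F=GGGG U=WWOO R=WRWR D=RRYY L=OYOY
After move 2 (U'): U=WOWO F=OYGG R=GGWR B=WRBB L=BBOY
After move 3 (R): R=WGRG U=WYWG F=ORGY D=RBYW B=OROB
After move 4 (F'): F=RYOG U=WYWR R=BGRG D=BYYW L=BGOW
Query 1: B[2] = O
Query 2: D[1] = Y
Query 3: L[1] = G
Query 4: U[2] = W

Answer: O Y G W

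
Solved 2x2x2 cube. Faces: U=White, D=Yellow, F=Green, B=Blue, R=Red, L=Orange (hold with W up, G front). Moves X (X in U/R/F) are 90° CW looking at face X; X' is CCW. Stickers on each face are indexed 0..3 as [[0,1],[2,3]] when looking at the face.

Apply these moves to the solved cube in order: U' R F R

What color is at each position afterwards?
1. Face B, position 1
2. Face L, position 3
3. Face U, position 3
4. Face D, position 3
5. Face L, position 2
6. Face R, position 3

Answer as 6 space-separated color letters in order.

After move 1 (U'): U=WWWW F=OOGG R=GGRR B=RRBB L=BBOO
After move 2 (R): R=RGRG U=WOWG F=OYGY D=YBYR B=WRWB
After move 3 (F): F=GOYY U=WOOB R=WGGG D=RRYR L=BYOB
After move 4 (R): R=GWGG U=WOOY F=GRYR D=RWYW B=BROB
Query 1: B[1] = R
Query 2: L[3] = B
Query 3: U[3] = Y
Query 4: D[3] = W
Query 5: L[2] = O
Query 6: R[3] = G

Answer: R B Y W O G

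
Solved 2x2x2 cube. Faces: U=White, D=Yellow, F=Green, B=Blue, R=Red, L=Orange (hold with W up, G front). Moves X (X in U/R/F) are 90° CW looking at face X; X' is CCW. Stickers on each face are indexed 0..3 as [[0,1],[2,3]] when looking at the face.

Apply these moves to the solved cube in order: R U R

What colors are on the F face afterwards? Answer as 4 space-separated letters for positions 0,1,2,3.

After move 1 (R): R=RRRR U=WGWG F=GYGY D=YBYB B=WBWB
After move 2 (U): U=WWGG F=RRGY R=WBRR B=OOWB L=GYOO
After move 3 (R): R=RWRB U=WRGY F=RBGB D=YWYO B=GOWB
Query: F face = RBGB

Answer: R B G B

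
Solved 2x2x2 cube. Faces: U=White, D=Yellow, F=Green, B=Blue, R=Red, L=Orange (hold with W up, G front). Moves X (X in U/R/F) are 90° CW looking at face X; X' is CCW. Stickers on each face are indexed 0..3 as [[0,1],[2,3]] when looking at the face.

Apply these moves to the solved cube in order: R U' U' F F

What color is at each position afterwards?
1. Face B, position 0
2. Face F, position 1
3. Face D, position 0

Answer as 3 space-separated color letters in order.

Answer: G G W

Derivation:
After move 1 (R): R=RRRR U=WGWG F=GYGY D=YBYB B=WBWB
After move 2 (U'): U=GGWW F=OOGY R=GYRR B=RRWB L=WBOO
After move 3 (U'): U=GWGW F=WBGY R=OORR B=GYWB L=RROO
After move 4 (F): F=GWYB U=GWOR R=GOWR D=ROYB L=RYOB
After move 5 (F): F=YGBW U=GWBY R=OORR D=WGYB L=RROO
Query 1: B[0] = G
Query 2: F[1] = G
Query 3: D[0] = W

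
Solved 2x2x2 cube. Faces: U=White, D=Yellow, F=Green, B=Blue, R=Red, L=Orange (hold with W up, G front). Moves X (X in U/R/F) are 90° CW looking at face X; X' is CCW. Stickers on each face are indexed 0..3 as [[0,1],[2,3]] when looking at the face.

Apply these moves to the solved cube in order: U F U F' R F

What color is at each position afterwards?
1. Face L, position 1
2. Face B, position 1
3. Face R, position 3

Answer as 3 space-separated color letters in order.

After move 1 (U): U=WWWW F=RRGG R=BBRR B=OOBB L=GGOO
After move 2 (F): F=GRGR U=WWOG R=WBWR D=RBYY L=GYOY
After move 3 (U): U=OWGW F=WBGR R=OOWR B=GYBB L=GROY
After move 4 (F'): F=BRWG U=OWOW R=BORR D=RYYY L=GWOG
After move 5 (R): R=RBRO U=OROG F=BYWY D=RBYG B=WYWB
After move 6 (F): F=WBYY U=ORGW R=OBGO D=RRYG L=GROB
Query 1: L[1] = R
Query 2: B[1] = Y
Query 3: R[3] = O

Answer: R Y O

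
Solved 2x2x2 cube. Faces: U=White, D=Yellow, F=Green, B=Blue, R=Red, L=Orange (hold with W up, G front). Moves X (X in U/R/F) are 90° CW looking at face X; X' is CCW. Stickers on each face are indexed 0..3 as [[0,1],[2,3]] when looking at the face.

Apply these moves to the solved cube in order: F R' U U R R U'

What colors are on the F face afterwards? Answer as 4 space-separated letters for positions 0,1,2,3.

After move 1 (F): F=GGGG U=WWOO R=WRWR D=RRYY L=OYOY
After move 2 (R'): R=RRWW U=WBOB F=GWGO D=RGYG B=YBRB
After move 3 (U): U=OWBB F=RRGO R=YBWW B=OYRB L=GWOY
After move 4 (U): U=BOBW F=YBGO R=OYWW B=GWRB L=RROY
After move 5 (R): R=WOWY U=BBBO F=YGGG D=RRYG B=WWOB
After move 6 (R): R=WWYO U=BGBG F=YRGG D=ROYW B=OWBB
After move 7 (U'): U=GGBB F=RRGG R=YRYO B=WWBB L=OWOY
Query: F face = RRGG

Answer: R R G G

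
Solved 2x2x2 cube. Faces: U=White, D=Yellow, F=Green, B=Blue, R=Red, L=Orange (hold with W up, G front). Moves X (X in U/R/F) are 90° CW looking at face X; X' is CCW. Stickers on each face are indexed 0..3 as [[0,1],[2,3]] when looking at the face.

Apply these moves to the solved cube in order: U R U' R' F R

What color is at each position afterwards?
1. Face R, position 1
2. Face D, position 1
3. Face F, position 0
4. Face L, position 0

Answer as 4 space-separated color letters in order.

After move 1 (U): U=WWWW F=RRGG R=BBRR B=OOBB L=GGOO
After move 2 (R): R=RBRB U=WRWG F=RYGY D=YBYO B=WOWB
After move 3 (U'): U=RGWW F=GGGY R=RYRB B=RBWB L=WOOO
After move 4 (R'): R=YBRR U=RWWR F=GGGW D=YGYY B=OBBB
After move 5 (F): F=GGWG U=RWOO R=WBRR D=RYYY L=WYOG
After move 6 (R): R=RWRB U=RGOG F=GYWY D=RBYO B=OBWB
Query 1: R[1] = W
Query 2: D[1] = B
Query 3: F[0] = G
Query 4: L[0] = W

Answer: W B G W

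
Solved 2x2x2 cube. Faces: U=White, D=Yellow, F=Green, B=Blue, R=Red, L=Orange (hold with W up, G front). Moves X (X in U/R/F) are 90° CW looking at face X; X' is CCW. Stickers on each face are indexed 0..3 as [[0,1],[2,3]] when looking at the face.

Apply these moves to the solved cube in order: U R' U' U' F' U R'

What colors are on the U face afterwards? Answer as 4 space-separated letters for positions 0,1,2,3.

After move 1 (U): U=WWWW F=RRGG R=BBRR B=OOBB L=GGOO
After move 2 (R'): R=BRBR U=WBWO F=RWGW D=YRYG B=YOYB
After move 3 (U'): U=BOWW F=GGGW R=RWBR B=BRYB L=YOOO
After move 4 (U'): U=OWBW F=YOGW R=GGBR B=RWYB L=BROO
After move 5 (F'): F=OWYG U=OWGB R=RGYR D=ROYG L=BWOB
After move 6 (U): U=GOBW F=RGYG R=RWYR B=BWYB L=OWOB
After move 7 (R'): R=WRRY U=GYBB F=ROYW D=RGYG B=GWOB
Query: U face = GYBB

Answer: G Y B B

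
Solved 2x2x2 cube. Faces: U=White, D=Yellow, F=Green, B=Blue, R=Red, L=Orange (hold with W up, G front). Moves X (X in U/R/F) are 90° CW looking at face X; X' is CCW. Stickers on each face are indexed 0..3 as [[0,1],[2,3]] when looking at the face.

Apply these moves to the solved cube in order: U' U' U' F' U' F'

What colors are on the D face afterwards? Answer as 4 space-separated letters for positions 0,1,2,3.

Answer: O W Y Y

Derivation:
After move 1 (U'): U=WWWW F=OOGG R=GGRR B=RRBB L=BBOO
After move 2 (U'): U=WWWW F=BBGG R=OORR B=GGBB L=RROO
After move 3 (U'): U=WWWW F=RRGG R=BBRR B=OOBB L=GGOO
After move 4 (F'): F=RGRG U=WWBR R=YBYR D=GOYY L=GWOW
After move 5 (U'): U=WRWB F=GWRG R=RGYR B=YBBB L=OOOW
After move 6 (F'): F=WGGR U=WRRY R=OGGR D=OWYY L=OBOW
Query: D face = OWYY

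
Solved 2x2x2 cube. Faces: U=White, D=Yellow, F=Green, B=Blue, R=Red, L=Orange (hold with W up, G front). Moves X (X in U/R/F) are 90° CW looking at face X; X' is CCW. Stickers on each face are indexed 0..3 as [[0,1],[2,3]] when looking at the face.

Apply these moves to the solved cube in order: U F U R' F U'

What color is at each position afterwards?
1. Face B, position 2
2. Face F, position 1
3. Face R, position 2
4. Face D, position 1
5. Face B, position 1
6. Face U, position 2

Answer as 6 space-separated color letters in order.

Answer: B R G O R O

Derivation:
After move 1 (U): U=WWWW F=RRGG R=BBRR B=OOBB L=GGOO
After move 2 (F): F=GRGR U=WWOG R=WBWR D=RBYY L=GYOY
After move 3 (U): U=OWGW F=WBGR R=OOWR B=GYBB L=GROY
After move 4 (R'): R=OROW U=OBGG F=WWGW D=RBYR B=YYBB
After move 5 (F): F=GWWW U=OBYR R=GRGW D=OOYR L=GROB
After move 6 (U'): U=BROY F=GRWW R=GWGW B=GRBB L=YYOB
Query 1: B[2] = B
Query 2: F[1] = R
Query 3: R[2] = G
Query 4: D[1] = O
Query 5: B[1] = R
Query 6: U[2] = O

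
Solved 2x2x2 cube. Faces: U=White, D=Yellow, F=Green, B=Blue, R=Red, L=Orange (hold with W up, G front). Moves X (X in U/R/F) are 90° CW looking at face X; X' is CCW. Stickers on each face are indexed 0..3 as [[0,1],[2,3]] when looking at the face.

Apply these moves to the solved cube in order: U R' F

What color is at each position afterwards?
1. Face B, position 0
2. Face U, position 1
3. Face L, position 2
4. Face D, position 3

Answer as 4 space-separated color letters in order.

After move 1 (U): U=WWWW F=RRGG R=BBRR B=OOBB L=GGOO
After move 2 (R'): R=BRBR U=WBWO F=RWGW D=YRYG B=YOYB
After move 3 (F): F=GRWW U=WBOG R=WROR D=BBYG L=GYOR
Query 1: B[0] = Y
Query 2: U[1] = B
Query 3: L[2] = O
Query 4: D[3] = G

Answer: Y B O G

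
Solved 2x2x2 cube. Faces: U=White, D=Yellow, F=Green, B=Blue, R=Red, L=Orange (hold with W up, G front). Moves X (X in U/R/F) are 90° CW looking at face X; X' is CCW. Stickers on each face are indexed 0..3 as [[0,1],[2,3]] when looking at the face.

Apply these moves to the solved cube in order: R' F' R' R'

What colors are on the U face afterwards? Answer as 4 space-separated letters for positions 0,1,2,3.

Answer: W O R G

Derivation:
After move 1 (R'): R=RRRR U=WBWB F=GWGW D=YGYG B=YBYB
After move 2 (F'): F=WWGG U=WBRR R=GRYR D=OOYG L=OBOW
After move 3 (R'): R=RRGY U=WYRY F=WBGR D=OWYG B=GBOB
After move 4 (R'): R=RYRG U=WORG F=WYGY D=OBYR B=GBWB
Query: U face = WORG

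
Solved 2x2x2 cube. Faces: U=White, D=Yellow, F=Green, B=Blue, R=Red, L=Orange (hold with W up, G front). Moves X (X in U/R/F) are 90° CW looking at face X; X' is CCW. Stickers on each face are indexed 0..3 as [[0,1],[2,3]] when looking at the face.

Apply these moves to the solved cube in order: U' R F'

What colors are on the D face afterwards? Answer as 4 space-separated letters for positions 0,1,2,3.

After move 1 (U'): U=WWWW F=OOGG R=GGRR B=RRBB L=BBOO
After move 2 (R): R=RGRG U=WOWG F=OYGY D=YBYR B=WRWB
After move 3 (F'): F=YYOG U=WORR R=BGYG D=BOYR L=BGOW
Query: D face = BOYR

Answer: B O Y R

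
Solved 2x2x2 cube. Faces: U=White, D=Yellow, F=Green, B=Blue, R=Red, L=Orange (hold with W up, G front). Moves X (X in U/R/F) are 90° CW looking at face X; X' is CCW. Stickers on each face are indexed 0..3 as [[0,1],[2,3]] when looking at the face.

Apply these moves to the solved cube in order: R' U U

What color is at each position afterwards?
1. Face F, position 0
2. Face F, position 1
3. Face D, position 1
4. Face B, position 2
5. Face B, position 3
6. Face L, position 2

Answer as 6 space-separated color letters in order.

Answer: Y B G Y B O

Derivation:
After move 1 (R'): R=RRRR U=WBWB F=GWGW D=YGYG B=YBYB
After move 2 (U): U=WWBB F=RRGW R=YBRR B=OOYB L=GWOO
After move 3 (U): U=BWBW F=YBGW R=OORR B=GWYB L=RROO
Query 1: F[0] = Y
Query 2: F[1] = B
Query 3: D[1] = G
Query 4: B[2] = Y
Query 5: B[3] = B
Query 6: L[2] = O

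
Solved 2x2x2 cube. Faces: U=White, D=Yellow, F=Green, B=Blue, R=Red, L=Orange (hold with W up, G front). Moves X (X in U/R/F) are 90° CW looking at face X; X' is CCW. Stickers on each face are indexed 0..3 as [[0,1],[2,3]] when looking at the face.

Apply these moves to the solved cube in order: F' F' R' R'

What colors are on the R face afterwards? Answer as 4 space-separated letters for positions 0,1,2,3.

Answer: R O R O

Derivation:
After move 1 (F'): F=GGGG U=WWRR R=YRYR D=OOYY L=OWOW
After move 2 (F'): F=GGGG U=WWYY R=OROR D=WWYY L=OROR
After move 3 (R'): R=RROO U=WBYB F=GWGY D=WGYG B=YBWB
After move 4 (R'): R=RORO U=WWYY F=GBGB D=WWYY B=GBGB
Query: R face = RORO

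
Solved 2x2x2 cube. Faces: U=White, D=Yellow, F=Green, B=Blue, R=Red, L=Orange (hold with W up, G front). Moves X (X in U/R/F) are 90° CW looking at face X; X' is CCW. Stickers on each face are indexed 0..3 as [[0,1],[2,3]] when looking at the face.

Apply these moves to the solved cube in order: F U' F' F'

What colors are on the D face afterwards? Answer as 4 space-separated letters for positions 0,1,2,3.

Answer: O W Y Y

Derivation:
After move 1 (F): F=GGGG U=WWOO R=WRWR D=RRYY L=OYOY
After move 2 (U'): U=WOWO F=OYGG R=GGWR B=WRBB L=BBOY
After move 3 (F'): F=YGOG U=WOGW R=RGRR D=BYYY L=BOOW
After move 4 (F'): F=GGYO U=WORR R=YGBR D=OWYY L=BWOG
Query: D face = OWYY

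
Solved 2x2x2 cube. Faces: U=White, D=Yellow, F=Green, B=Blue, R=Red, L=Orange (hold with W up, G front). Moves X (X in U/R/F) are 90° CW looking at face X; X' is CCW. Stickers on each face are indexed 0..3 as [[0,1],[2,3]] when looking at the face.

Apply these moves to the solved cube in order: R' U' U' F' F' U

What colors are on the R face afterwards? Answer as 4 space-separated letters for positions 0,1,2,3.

Answer: G W R R

Derivation:
After move 1 (R'): R=RRRR U=WBWB F=GWGW D=YGYG B=YBYB
After move 2 (U'): U=BBWW F=OOGW R=GWRR B=RRYB L=YBOO
After move 3 (U'): U=BWBW F=YBGW R=OORR B=GWYB L=RROO
After move 4 (F'): F=BWYG U=BWOR R=GOYR D=ROYG L=RWOB
After move 5 (F'): F=WGBY U=BWGY R=OORR D=WBYG L=RROO
After move 6 (U): U=GBYW F=OOBY R=GWRR B=RRYB L=WGOO
Query: R face = GWRR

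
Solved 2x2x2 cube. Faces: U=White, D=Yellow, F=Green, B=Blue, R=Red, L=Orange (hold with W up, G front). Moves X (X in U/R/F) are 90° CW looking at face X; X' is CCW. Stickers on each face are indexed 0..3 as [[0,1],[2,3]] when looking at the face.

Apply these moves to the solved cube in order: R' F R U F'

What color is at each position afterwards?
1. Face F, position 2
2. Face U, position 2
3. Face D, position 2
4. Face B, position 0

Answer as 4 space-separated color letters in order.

After move 1 (R'): R=RRRR U=WBWB F=GWGW D=YGYG B=YBYB
After move 2 (F): F=GGWW U=WBOO R=WRBR D=RRYG L=OYOG
After move 3 (R): R=BWRR U=WGOW F=GRWG D=RYYY B=OBBB
After move 4 (U): U=OWWG F=BWWG R=OBRR B=OYBB L=GROG
After move 5 (F'): F=WGBW U=OWOR R=YBRR D=RGYY L=GGOW
Query 1: F[2] = B
Query 2: U[2] = O
Query 3: D[2] = Y
Query 4: B[0] = O

Answer: B O Y O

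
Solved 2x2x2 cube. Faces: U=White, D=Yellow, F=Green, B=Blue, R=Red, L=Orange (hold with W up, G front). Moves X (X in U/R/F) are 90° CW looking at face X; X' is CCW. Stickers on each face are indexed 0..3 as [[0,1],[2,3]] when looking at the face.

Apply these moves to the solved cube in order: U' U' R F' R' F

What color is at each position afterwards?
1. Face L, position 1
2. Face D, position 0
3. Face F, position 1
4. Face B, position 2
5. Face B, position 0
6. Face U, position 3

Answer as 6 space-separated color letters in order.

Answer: R B Y O G G

Derivation:
After move 1 (U'): U=WWWW F=OOGG R=GGRR B=RRBB L=BBOO
After move 2 (U'): U=WWWW F=BBGG R=OORR B=GGBB L=RROO
After move 3 (R): R=RORO U=WBWG F=BYGY D=YBYG B=WGWB
After move 4 (F'): F=YYBG U=WBRR R=BOYO D=ROYG L=RGOW
After move 5 (R'): R=OOBY U=WWRW F=YBBR D=RYYG B=GGOB
After move 6 (F): F=BYRB U=WWWG R=ROWY D=BOYG L=RROY
Query 1: L[1] = R
Query 2: D[0] = B
Query 3: F[1] = Y
Query 4: B[2] = O
Query 5: B[0] = G
Query 6: U[3] = G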